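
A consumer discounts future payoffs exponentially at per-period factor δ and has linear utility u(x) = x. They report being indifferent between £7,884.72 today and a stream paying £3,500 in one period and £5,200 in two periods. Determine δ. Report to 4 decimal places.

Equating present values: 7884.72 = 3500δ + 5200δ².
So 5200δ² + 3500δ − 7884.72 = 0.
The positive root is δ = [−3500 + √(3500² + 4·5200·7884.72)] / (2·5200) = (−3500 + 13276.000)/10400 ≈ 0.9400.

δ ≈ 0.9400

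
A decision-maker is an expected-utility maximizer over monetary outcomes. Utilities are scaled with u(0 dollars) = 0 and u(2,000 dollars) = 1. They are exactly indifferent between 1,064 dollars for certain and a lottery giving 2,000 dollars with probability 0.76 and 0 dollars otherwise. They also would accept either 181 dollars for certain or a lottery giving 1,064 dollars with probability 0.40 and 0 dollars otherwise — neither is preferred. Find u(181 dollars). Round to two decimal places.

0.30

First, u(1,064 dollars) = 0.76·u(2,000 dollars) + 0.24·u(0 dollars) = 0.76.
Chaining: u(181 dollars) = 0.40·0.76 + 0.60·0.00 = 0.3040.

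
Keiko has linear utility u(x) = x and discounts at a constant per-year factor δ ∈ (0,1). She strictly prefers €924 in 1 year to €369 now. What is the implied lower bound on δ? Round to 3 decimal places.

δ > 0.399

The preference means 369 < δ·924.
So δ > 369/924 = 0.39935.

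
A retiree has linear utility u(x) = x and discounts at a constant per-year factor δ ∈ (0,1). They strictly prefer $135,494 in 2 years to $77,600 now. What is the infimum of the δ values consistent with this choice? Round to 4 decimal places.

δ > 0.7568

The preference means 77600 < δ^2·135494.
Dividing by 135494: δ^2 > 0.57272. Both sides are positive, so the square root keeps the direction.
δ > 0.57272^(1/2) = 0.7568.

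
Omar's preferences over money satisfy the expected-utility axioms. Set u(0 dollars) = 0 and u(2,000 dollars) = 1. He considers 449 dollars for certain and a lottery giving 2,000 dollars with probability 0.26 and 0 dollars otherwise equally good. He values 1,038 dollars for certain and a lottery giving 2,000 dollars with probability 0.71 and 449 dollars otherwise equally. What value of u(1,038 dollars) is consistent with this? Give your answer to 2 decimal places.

0.79

First, u(449 dollars) = 0.26·u(2,000 dollars) + 0.74·u(0 dollars) = 0.26.
Then u(1,038 dollars) = 0.71·u(2,000 dollars) + 0.29·u(449 dollars) = 0.71·1.00 + 0.29·0.26 = 0.7854.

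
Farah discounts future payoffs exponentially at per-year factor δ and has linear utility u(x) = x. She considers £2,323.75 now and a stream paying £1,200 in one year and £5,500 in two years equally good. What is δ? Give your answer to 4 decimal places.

δ ≈ 0.5500

Equating present values: 2323.75 = 1200δ + 5500δ².
That is, 5500δ² + 1200δ − 2323.75 = 0, a quadratic in δ.
By the quadratic formula (taking the positive root), δ = (−1200 + √52562500.00) / 11000 ≈ 0.5500.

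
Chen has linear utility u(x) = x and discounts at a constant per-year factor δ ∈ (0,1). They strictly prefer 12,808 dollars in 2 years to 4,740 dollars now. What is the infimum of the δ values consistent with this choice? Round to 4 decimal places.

The preference means 4740 < δ^2·12808.
So δ^2 > 4740/12808 = 0.37008; taking the square root of both positive sides preserves the inequality.
δ > (4740/12808)^(1/2) ≈ 0.6083.

δ > 0.6083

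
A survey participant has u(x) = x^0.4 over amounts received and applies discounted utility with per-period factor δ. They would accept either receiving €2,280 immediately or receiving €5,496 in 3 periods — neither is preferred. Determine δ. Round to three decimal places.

δ ≈ 0.889

The payoff in 3 periods is discounted by δ^3, so u(2280) = δ^3·u(5496) and δ^3 = u(2280)/u(5496).
Since u(x) = x^0.4, δ^3 = (2280/5496)^0.4 = 0.41485^0.4 = 0.70332.
So δ = 0.70332^(1/3) ≈ 0.889.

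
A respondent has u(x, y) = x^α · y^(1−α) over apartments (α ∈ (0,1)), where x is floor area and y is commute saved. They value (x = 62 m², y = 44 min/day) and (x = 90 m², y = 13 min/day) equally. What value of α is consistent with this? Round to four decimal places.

Indifference: 62^α · 44^(1−α) = 90^α · 13^(1−α).
(62/90)^α = (13/44)^(1−α); take logs: α·ln(62/90) = (1−α)·ln(13/44), i.e. α·-0.3726753 = (1−α)·-1.2192403.
So α/(1−α) = (-1.2192403)/(-0.3726753) = 3.2715887, and α = 3.2715887/4.2715887 ≈ 0.7659.

α ≈ 0.7659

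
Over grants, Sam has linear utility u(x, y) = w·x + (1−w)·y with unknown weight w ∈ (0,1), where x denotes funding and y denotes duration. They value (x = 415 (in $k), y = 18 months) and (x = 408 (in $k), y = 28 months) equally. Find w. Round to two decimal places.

w = 0.59

Indifference: w·415 + (1−w)·18 = w·408 + (1−w)·28.
w·(415−408) = (1−w)·(28−18), i.e. w·7 = (1−w)·10.
So w/(1−w) = 10/7 = 1.4286, giving w = 10/(7+10) = 0.59.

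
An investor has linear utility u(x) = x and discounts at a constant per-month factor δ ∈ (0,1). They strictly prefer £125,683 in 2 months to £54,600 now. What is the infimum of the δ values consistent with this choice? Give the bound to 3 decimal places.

δ > 0.659

The preference means 54600 < δ^2·125683.
So δ^2 > 54600/125683 = 0.43443; taking the square root of both positive sides preserves the inequality.
δ > 0.43443^(1/2) = 0.659.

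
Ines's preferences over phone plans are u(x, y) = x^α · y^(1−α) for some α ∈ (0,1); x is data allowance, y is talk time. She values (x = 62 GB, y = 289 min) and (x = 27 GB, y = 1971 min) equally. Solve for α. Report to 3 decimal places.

α ≈ 0.698

Set the two utilities equal: 62^α·289^(1−α) = 27^α·1971^(1−α).
Taking logs: α·ln 62 + (1−α)·ln 289 = α·ln 27 + (1−α)·ln 1971, i.e. α·0.831298 = (1−α)·1.919870.
So α/(1−α) = (1.919870)/(0.831298) = 2.309485, and α = 2.309485/3.309485 ≈ 0.698.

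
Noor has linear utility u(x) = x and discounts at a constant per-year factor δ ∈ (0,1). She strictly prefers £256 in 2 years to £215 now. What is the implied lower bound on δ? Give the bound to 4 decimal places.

δ > 0.9164

Comparing present values: 215 < δ^2·256.
Hence δ^2 > 215/256 = 0.83984, and x ↦ x^(1/2) is increasing on (0,∞).
δ > 0.83984^(1/2) = 0.9164.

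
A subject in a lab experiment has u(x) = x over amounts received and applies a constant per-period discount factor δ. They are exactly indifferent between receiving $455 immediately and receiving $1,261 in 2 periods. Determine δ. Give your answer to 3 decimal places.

Equating discounted utilities: u(455) = δ^2·u(1261) ⇒ δ^2 = u(455)/u(1261).
With u(x) = x: δ^2 = 455/1261 = 0.36082.
Taking the square root: δ = 0.36082^(1/2) ≈ 0.601.

δ ≈ 0.601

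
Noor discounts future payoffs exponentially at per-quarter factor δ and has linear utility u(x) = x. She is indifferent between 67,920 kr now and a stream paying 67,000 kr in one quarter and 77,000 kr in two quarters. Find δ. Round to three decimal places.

Present value of the stream is 67000·δ + 77000·δ². Indifference gives 67000δ + 77000δ² = 67920.
That is, 77000δ² + 67000δ − 67920 = 0, a quadratic in δ.
The positive root is δ = [−67000 + √(67000² + 4·77000·67920)] / (2·77000) = (−67000 + 159400.000)/154000 ≈ 0.600.

δ ≈ 0.600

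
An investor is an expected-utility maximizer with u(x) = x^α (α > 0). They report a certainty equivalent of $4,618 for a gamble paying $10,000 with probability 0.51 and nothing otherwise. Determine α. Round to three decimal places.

α ≈ 0.872

EU(lottery) = 0.51·10000^α + 0.49·0 = 0.51·10000^α.
Equating: 4618^α = 0.51·10000^α, i.e. 0.4618^α = 0.51.
Take logs: α = ln 0.51 / ln(4618/10000) ≈ 0.87150.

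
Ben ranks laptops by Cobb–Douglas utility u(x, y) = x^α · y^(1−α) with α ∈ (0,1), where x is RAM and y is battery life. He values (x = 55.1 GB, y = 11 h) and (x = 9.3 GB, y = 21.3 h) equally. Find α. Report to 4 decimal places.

Indifference: 55.1^α · 11^(1−α) = 9.3^α · 21.3^(1−α).
Taking logs: α·ln 55.1 + (1−α)·ln 11 = α·ln 9.3 + (1−α)·ln 21.3, i.e. α·1.7791353 = (1−α)·0.6608118.
So α/(1−α) = (0.6608118)/(1.7791353) = 0.3714230, and α = 0.3714230/1.3714230 ≈ 0.2708.

α ≈ 0.2708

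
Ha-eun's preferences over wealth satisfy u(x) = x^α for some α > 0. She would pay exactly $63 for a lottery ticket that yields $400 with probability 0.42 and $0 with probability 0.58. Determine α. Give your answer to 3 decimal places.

EU(lottery) = 0.42·400^α + 0.58·0 = 0.42·400^α.
Equating: 63^α = 0.42·400^α, i.e. 0.1575^α = 0.42.
Take logs: α = ln 0.42 / ln(63/400) ≈ 0.46934.

α ≈ 0.469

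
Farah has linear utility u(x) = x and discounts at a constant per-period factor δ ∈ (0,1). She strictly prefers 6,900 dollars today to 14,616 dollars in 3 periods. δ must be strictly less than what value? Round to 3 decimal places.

δ < 0.779

Under u(x) = x this choice says 6900 > δ^3·14616.
Dividing by 14616: δ^3 < 0.47209. Both sides are positive, so the cube root keeps the direction.
δ < 0.47209^(1/3) = 0.779.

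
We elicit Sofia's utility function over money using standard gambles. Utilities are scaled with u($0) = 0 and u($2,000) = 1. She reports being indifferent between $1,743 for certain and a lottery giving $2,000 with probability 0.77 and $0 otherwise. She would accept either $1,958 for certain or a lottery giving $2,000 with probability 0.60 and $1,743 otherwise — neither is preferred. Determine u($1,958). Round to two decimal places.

First, u($1,743) = 0.77·u($2,000) + 0.23·u($0) = 0.77.
The second indifference gives u($1,958) = 0.60·u($2,000) + 0.40·u($1,743) = 0.60·1.00 + 0.40·0.77 = 0.9080.

0.91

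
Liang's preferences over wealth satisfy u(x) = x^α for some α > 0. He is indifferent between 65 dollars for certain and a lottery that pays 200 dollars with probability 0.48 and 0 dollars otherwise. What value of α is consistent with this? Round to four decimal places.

The lottery's expected utility is 0.48·u(200) + 0.52·u(0) = 0.48·200^α (since u(0) = 0 for α > 0).
Equating: 65^α = 0.48·200^α, i.e. 0.3250^α = 0.48.
Taking logs: α·ln(65/200) = ln(0.48), so α = -0.7339692 / -1.1239301 ≈ 0.6530.

α ≈ 0.6530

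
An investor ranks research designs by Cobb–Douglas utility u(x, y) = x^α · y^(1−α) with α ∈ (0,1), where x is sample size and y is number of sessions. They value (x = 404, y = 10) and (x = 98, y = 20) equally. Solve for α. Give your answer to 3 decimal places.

The Cobb–Douglas utilities coincide, so 404^α·10^(1−α) = 98^α·20^(1−α).
Rearrange to (404/98)^α = (20/10)^(1−α) and take logs: α·1.416447 = (1−α)·0.693147.
So α/(1−α) = (0.693147)/(1.416447) = 0.489356, and α = 0.489356/1.489356 ≈ 0.329.

α ≈ 0.329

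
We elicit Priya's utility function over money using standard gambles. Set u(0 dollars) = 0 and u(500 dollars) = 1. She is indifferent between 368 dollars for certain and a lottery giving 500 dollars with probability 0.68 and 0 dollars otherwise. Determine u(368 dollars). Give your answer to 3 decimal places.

0.680

The indifference gives u(368 dollars) = 0.68·u(500 dollars) + 0.32·u(0 dollars) = 0.68·1 + 0.32·0 = 0.68.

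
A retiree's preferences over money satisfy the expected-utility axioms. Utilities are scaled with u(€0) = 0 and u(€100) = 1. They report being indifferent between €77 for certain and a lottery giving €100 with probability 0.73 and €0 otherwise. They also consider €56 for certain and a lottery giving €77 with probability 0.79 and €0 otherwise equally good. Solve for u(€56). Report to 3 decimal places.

0.577

The first gamble pins u(€77): it must equal 0.73·1 + 0.27·0 = 0.73.
The second indifference gives u(€56) = 0.79·u(€77) + 0.21·u(€0) = 0.79·0.73 + 0.21·0.00 = 0.5767.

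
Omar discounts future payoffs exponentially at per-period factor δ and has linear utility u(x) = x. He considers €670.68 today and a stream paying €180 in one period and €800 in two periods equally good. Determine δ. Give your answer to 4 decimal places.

δ ≈ 0.8100

Equating present values: 670.68 = 180δ + 800δ².
So 800δ² + 180δ − 670.68 = 0.
The positive root is δ = [−180 + √(180² + 4·800·670.68)] / (2·800) = (−180 + 1476.000)/1600 ≈ 0.8100.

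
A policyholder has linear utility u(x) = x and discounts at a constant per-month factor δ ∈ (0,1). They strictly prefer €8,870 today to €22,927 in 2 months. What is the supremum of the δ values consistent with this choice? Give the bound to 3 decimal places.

δ < 0.622

Comparing present values: 8870 > δ^2·22927.
So δ^2 < 8870/22927 = 0.38688; taking the square root of both positive sides preserves the inequality.
δ < 0.38688^(1/2) = 0.622.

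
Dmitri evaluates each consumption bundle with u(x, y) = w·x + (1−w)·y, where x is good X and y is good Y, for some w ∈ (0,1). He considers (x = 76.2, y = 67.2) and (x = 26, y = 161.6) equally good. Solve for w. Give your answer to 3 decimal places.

w = 0.653

Equating utilities: w·76.2 + (1−w)·67.2 = w·26 + (1−w)·161.6.
w·(76.2−26) = (1−w)·(161.6−67.2), i.e. w·50.2 = (1−w)·94.4.
So w/(1−w) = 94.4/50.2 = 1.8805, giving w = 94.4/(50.2+94.4) = 0.653.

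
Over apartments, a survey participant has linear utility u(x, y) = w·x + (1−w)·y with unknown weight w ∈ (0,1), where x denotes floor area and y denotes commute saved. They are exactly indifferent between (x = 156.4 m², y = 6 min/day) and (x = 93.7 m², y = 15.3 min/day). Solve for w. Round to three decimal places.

w = 0.129

Indifference: w·156.4 + (1−w)·6 = w·93.7 + (1−w)·15.3.
Rearranging, 62.7·w − 9.3·(1−w) = 0.
The marginal rate of substitution is 9.3/62.7, so w = 9.3/(62.7+9.3) = 0.129.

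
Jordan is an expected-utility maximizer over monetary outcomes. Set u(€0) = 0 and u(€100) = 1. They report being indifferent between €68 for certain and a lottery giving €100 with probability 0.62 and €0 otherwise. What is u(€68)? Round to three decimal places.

u(€68) equals the lottery's expected utility: 0.62·1 + 0.38·0 = 0.62.

0.620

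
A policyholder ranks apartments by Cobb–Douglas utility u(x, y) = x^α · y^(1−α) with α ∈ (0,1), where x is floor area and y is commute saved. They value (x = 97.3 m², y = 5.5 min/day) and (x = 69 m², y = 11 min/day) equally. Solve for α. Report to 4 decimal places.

Set the two utilities equal: 97.3^α·5.5^(1−α) = 69^α·11^(1−α).
Rearrange to (97.3/69)^α = (11/5.5)^(1−α) and take logs: α·0.3436925 = (1−α)·0.6931472.
Thus α·(1.0368397) = 0.6931472, so α = 0.6931472/1.0368397 ≈ 0.6685.

α ≈ 0.6685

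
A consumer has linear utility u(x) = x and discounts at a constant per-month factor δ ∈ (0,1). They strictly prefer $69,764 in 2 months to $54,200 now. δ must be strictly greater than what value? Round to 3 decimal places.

Comparing present values: 54200 < δ^2·69764.
Dividing by 69764: δ^2 > 0.77690. Both sides are positive, so the square root keeps the direction.
δ > 0.77690^(1/2) = 0.881.

δ > 0.881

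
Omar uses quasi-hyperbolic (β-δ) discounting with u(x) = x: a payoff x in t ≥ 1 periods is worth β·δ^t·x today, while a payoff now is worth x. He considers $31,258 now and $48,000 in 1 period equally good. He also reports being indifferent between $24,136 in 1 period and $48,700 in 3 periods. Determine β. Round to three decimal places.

β ≈ 0.925

The second indifference involves only future payoffs, so β cancels: β·δ^1·24136 = β·δ^3·48700, giving δ^2 = 24136/48700 = 0.49561, so δ = 0.70399.
Substituting δ into 31258 = β·δ·48000: β = 31258/(33791.651) ≈ 0.925.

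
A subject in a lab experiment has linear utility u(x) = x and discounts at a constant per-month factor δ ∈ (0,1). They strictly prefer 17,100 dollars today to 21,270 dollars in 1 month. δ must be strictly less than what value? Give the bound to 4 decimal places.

Under u(x) = x this choice says 17100 > δ·21270.
So δ < 17100/21270 = 0.80395.

δ < 0.8039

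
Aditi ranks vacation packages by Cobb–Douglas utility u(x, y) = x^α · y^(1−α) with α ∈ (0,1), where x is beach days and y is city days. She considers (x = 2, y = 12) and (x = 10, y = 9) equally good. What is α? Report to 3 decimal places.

The Cobb–Douglas utilities coincide, so 2^α·12^(1−α) = 10^α·9^(1−α).
(2/10)^α = (9/12)^(1−α); take logs: α·ln(2/10) = (1−α)·ln(9/12), i.e. α·-1.609438 = (1−α)·-0.287682.
With A = -1.609438 and B = -0.287682: α·A = (1−α)·B, so α = B/(A+B) = -0.287682/-1.897120 ≈ 0.152.

α ≈ 0.152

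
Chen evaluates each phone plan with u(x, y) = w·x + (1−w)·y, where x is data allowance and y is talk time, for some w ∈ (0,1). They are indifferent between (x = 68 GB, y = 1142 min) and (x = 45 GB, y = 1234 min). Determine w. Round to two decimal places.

w = 0.80

Indifference: w·68 + (1−w)·1142 = w·45 + (1−w)·1234.
w·(68−45) = (1−w)·(1234−1142), i.e. w·23 = (1−w)·92.
Hence w = 92/(23+92) = 92/115 = 0.80.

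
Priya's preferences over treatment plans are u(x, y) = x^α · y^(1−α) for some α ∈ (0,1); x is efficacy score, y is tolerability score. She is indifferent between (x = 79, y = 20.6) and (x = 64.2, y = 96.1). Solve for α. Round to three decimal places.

Set the two utilities equal: 79^α·20.6^(1−α) = 64.2^α·96.1^(1−α).
(79/64.2)^α = (96.1/20.6)^(1−α); take logs: α·ln(79/64.2) = (1−α)·ln(96.1/20.6), i.e. α·0.207445 = (1−α)·1.540098.
Thus α·(1.747543) = 1.540098, so α = 1.540098/1.747543 ≈ 0.881.

α ≈ 0.881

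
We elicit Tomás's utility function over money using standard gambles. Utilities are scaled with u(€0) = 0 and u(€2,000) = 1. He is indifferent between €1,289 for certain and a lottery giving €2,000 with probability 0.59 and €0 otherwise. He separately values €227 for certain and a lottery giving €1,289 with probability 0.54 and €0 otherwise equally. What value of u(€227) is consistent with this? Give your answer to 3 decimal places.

0.319

First, u(€1,289) = 0.59·u(€2,000) + 0.41·u(€0) = 0.59.
Then u(€227) = 0.54·u(€1,289) + 0.46·u(€0) = 0.54·0.59 + 0.46·0.00 = 0.3186.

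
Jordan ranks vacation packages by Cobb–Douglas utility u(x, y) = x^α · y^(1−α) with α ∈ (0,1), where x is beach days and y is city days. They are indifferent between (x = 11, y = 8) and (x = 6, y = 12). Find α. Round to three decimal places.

α ≈ 0.401

Set the two utilities equal: 11^α·8^(1−α) = 6^α·12^(1−α).
Taking logs: α·ln 11 + (1−α)·ln 8 = α·ln 6 + (1−α)·ln 12, i.e. α·0.606136 = (1−α)·0.405465.
So α/(1−α) = (0.405465)/(0.606136) = 0.668934, and α = 0.668934/1.668934 ≈ 0.401.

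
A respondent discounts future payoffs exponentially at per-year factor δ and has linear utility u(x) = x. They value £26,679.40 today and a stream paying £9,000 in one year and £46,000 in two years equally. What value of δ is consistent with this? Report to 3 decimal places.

Present value of the stream is 9000·δ + 46000·δ². Indifference gives 9000δ + 46000δ² = 26679.40.
That is, 46000δ² + 9000δ − 26679.40 = 0, a quadratic in δ.
The positive root is δ = [−9000 + √(9000² + 4·46000·26679.40)] / (2·46000) = (−9000 + 70640.000)/92000 ≈ 0.670.

δ ≈ 0.670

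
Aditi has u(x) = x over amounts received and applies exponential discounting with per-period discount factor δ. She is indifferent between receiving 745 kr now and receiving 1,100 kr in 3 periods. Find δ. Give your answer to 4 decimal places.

δ ≈ 0.8782

The payoff in 3 periods is discounted by δ^3, so u(745) = δ^3·u(1100) and δ^3 = u(745)/u(1100).
With u(x) = x: δ^3 = 745/1100 = 0.67727.
So δ = 0.67727^(1/3) ≈ 0.8782.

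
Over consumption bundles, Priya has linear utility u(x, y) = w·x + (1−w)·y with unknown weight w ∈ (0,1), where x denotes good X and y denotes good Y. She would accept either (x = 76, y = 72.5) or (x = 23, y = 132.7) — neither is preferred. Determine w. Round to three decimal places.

u(76,72.5) = u(23,132.7) means w·76 + (1−w)·72.5 = w·23 + (1−w)·132.7.
Rearranging, 53·w − 60.2·(1−w) = 0.
The marginal rate of substitution is 60.2/53, so w = 60.2/(53+60.2) = 0.532.

w = 0.532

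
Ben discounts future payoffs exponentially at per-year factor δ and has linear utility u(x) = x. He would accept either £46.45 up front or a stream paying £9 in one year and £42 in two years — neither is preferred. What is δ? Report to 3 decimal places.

δ ≈ 0.950

Equating present values: 46.45 = 9δ + 42δ².
That is, 42δ² + 9δ − 46.45 = 0, a quadratic in δ.
The positive root is δ = [−9 + √(9² + 4·42·46.45)] / (2·42) = (−9 + 88.795)/84 ≈ 0.950.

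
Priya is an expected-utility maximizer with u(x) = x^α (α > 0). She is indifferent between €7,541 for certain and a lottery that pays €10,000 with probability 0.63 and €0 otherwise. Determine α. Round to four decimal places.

The lottery's expected utility is 0.63·u(10000) + 0.37·u(0) = 0.63·10000^α (since u(0) = 0 for α > 0).
Setting u(7541) equal to that: 7541^α = 0.63·10000^α ⇒ (7541/10000)^α = 0.63.
Take logs: α = ln 0.63 / ln(7541/10000) ≈ 1.637087.

α ≈ 1.6371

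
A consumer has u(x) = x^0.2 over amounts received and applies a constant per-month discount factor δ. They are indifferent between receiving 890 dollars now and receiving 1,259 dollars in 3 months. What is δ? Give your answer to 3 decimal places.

δ ≈ 0.977

The payoff in 3 months is discounted by δ^3, so u(890) = δ^3·u(1259) and δ^3 = u(890)/u(1259).
Since u(x) = x^0.2, δ^3 = (890/1259)^0.2 = 0.70691^0.2 = 0.93298.
Hence δ = (0.93298)^(1/3) = 0.97714.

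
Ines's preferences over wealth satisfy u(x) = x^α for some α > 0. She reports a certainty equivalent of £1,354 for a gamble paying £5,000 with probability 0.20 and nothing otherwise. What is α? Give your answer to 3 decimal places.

The lottery's expected utility is 0.20·u(5000) + 0.80·u(0) = 0.20·5000^α (since u(0) = 0 for α > 0).
Indifference: 1354^α = 0.20·5000^α, so (1354/5000)^α = 0.20.
Taking logs: α·ln(1354/5000) = ln(0.20), so α = -1.609438 / -1.306375 ≈ 1.232.

α ≈ 1.232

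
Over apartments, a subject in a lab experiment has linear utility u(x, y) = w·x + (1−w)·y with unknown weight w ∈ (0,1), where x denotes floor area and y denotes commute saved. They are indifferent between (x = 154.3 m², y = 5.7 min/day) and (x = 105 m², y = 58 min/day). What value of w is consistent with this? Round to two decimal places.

w = 0.51

Indifference: w·154.3 + (1−w)·5.7 = w·105 + (1−w)·58.
w·(154.3−105) = (1−w)·(58−5.7), i.e. w·49.3 = (1−w)·52.3.
Hence w = 52.3/(49.3+52.3) = 52.3/101.6 = 0.51.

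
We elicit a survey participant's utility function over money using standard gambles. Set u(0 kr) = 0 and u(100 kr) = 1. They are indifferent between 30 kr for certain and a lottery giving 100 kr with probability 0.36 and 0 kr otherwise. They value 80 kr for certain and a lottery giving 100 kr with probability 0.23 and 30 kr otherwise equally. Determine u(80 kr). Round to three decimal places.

From the first indifference, u(30 kr) = 0.36·u(100 kr) + 0.64·u(0 kr) = 0.36·1 + 0.64·0 = 0.36.
The second indifference gives u(80 kr) = 0.23·u(100 kr) + 0.77·u(30 kr) = 0.23·1.00 + 0.77·0.36 = 0.5072.

0.507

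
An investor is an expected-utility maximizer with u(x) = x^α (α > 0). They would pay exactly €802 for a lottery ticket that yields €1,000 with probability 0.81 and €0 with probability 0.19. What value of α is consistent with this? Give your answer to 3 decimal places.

α ≈ 0.955

Since u(0) = 0, the lottery's EU is 0.81·1000^α.
Setting u(802) equal to that: 802^α = 0.81·1000^α ⇒ (802/1000)^α = 0.81.
α = ln(0.81) / ln(802/1000) = -0.210721/-0.220647 ≈ 0.955.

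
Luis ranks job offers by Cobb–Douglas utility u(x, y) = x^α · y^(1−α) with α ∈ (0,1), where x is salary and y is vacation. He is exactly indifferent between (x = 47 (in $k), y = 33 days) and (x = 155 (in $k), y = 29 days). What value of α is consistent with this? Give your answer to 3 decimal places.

Indifference: 47^α · 33^(1−α) = 155^α · 29^(1−α).
(47/155)^α = (29/33)^(1−α); take logs: α·ln(47/155) = (1−α)·ln(29/33), i.e. α·-1.193278 = (1−α)·-0.129212.
With A = -1.193278 and B = -0.129212: α·A = (1−α)·B, so α = B/(A+B) = -0.129212/-1.322490 ≈ 0.098.

α ≈ 0.098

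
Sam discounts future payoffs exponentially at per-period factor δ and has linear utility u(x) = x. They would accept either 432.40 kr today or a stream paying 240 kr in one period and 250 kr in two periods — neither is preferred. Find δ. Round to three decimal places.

Present value of the stream is 240·δ + 250·δ². Indifference gives 240δ + 250δ² = 432.40.
Rearranged: 250δ² + 240δ − 432.40 = 0.
The positive root is δ = [−240 + √(240² + 4·250·432.40)] / (2·250) = (−240 + 700.000)/500 ≈ 0.920.

δ ≈ 0.920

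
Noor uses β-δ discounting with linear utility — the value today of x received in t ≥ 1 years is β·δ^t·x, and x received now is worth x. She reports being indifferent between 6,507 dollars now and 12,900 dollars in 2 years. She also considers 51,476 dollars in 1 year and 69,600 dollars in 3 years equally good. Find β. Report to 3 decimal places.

Both payoffs in the second observation are in the future, so β drops out: δ^1·51476 = δ^3·69600 ⇒ δ^2 = 51476/69600 = 0.73960, so δ = 0.86000.
The first indifference: 6507 = β·δ^2·12900, so β = 6507/(δ^2·12900) = 6507/(0.73960·12900) ≈ 0.682.

β ≈ 0.682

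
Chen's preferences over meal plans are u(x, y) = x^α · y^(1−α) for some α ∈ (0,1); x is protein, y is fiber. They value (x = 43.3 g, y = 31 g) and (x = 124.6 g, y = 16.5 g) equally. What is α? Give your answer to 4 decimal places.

α ≈ 0.3737

Indifference: 43.3^α · 31^(1−α) = 124.6^α · 16.5^(1−α).
Rearrange to (43.3/124.6)^α = (16.5/31)^(1−α) and take logs: α·-1.0569560 = (1−α)·-0.6306268.
With A = -1.0569560 and B = -0.6306268: α·A = (1−α)·B, so α = B/(A+B) = -0.6306268/-1.6875828 ≈ 0.3737.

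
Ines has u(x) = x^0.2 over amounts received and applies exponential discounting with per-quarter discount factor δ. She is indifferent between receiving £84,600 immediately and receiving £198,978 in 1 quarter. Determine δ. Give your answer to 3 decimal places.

δ ≈ 0.843

Equating discounted utilities: u(84600) = δ·u(198978) ⇒ δ = u(84600)/u(198978).
With u(x) = x^0.2: δ = 84600^0.2/198978^0.2 = (84600/198978)^0.2 = 0.84278.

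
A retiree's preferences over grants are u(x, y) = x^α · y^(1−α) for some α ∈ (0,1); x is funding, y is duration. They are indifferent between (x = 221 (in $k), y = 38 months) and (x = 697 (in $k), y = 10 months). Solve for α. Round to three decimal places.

Set the two utilities equal: 221^α·38^(1−α) = 697^α·10^(1−α).
(221/697)^α = (10/38)^(1−α); take logs: α·ln(221/697) = (1−α)·ln(10/38), i.e. α·-1.148623 = (1−α)·-1.335001.
Thus α·(-2.483624) = -1.335001, so α = -1.335001/-2.483624 ≈ 0.538.

α ≈ 0.538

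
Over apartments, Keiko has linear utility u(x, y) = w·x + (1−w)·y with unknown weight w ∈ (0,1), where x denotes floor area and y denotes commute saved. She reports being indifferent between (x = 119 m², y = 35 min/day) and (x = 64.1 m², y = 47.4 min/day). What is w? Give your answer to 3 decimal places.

u(119,35) = u(64.1,47.4) means w·119 + (1−w)·35 = w·64.1 + (1−w)·47.4.
Rearranging, 54.9·w − 12.4·(1−w) = 0.
So w/(1−w) = 12.4/54.9 = 0.2259, giving w = 12.4/(54.9+12.4) = 0.184.

w = 0.184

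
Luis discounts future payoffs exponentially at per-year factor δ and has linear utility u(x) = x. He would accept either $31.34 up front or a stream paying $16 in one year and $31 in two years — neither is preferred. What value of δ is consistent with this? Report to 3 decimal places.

δ ≈ 0.780

Present value of the stream is 16·δ + 31·δ². Indifference gives 16δ + 31δ² = 31.34.
That is, 31δ² + 16δ − 31.34 = 0, a quadratic in δ.
δ = (−16 + √(16² + 4·31·31.34)) / (2·31) = (−16 + √4142.16) / 62 ≈ 0.780.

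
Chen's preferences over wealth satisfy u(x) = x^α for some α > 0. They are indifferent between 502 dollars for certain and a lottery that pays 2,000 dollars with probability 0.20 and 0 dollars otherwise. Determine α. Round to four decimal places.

Since u(0) = 0, the lottery's EU is 0.20·2000^α.
Indifference: 502^α = 0.20·2000^α, so (502/2000)^α = 0.20.
Take logs: α = ln 0.20 / ln(502/2000) ≈ 1.164317.

α ≈ 1.1643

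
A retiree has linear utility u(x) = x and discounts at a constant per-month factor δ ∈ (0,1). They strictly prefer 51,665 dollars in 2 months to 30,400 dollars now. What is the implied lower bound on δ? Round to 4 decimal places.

δ > 0.7671

Under u(x) = x this choice says 30400 < δ^2·51665.
Hence δ^2 > 30400/51665 = 0.58841, and x ↦ x^(1/2) is increasing on (0,∞).
δ > (30400/51665)^(1/2) ≈ 0.7671.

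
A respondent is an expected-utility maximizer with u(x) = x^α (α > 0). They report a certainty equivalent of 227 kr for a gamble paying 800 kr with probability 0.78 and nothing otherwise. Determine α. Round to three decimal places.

α ≈ 0.197

Since u(0) = 0, the lottery's EU is 0.78·800^α.
Equating: 227^α = 0.78·800^α, i.e. 0.2838^α = 0.78.
α = ln(0.78) / ln(227/800) = -0.248461/-1.259662 ≈ 0.197.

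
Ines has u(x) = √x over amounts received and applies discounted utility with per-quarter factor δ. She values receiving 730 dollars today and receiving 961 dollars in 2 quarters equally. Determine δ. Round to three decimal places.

Indifference means u(730) = δ^2 · u(961), so δ^2 = u(730)/u(961).
With u(x) = √x: δ^2 = √730/√961 = √(730/961) = 0.87156.
So δ = 0.87156^(1/2) ≈ 0.934.

δ ≈ 0.934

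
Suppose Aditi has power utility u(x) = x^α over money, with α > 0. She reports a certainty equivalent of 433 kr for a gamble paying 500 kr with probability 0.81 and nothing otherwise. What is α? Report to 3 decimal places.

The lottery's expected utility is 0.81·u(500) + 0.19·u(0) = 0.81·500^α (since u(0) = 0 for α > 0).
Equating: 433^α = 0.81·500^α, i.e. 0.8660^α = 0.81.
α = ln(0.81) / ln(433/500) = -0.210721/-0.143870 ≈ 1.465.

α ≈ 1.465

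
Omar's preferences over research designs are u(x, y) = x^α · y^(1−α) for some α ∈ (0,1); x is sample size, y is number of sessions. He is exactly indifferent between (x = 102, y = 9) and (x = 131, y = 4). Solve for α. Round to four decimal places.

The Cobb–Douglas utilities coincide, so 102^α·9^(1−α) = 131^α·4^(1−α).
Taking logs: α·ln 102 + (1−α)·ln 9 = α·ln 131 + (1−α)·ln 4, i.e. α·-0.2502245 = (1−α)·-0.8109302.
So α/(1−α) = (-0.8109302)/(-0.2502245) = 3.2408106, and α = 3.2408106/4.2408106 ≈ 0.7642.

α ≈ 0.7642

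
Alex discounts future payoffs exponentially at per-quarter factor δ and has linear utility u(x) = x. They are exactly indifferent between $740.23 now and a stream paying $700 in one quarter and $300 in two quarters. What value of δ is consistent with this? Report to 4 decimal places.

δ ≈ 0.7900

The stream is worth 700δ + 300δ² today, so 700δ + 300δ² = 740.23.
So 300δ² + 700δ − 740.23 = 0.
By the quadratic formula (taking the positive root), δ = (−700 + √1378276.00) / 600 ≈ 0.7900.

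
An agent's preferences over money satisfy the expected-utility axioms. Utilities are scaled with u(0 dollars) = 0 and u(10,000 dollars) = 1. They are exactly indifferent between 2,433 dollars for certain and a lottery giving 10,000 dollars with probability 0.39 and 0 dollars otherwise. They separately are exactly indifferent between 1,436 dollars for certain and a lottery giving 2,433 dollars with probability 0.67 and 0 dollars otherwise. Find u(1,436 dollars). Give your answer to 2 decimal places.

0.26

The first gamble pins u(2,433 dollars): it must equal 0.39·1 + 0.61·0 = 0.39.
Then u(1,436 dollars) = 0.67·u(2,433 dollars) + 0.33·u(0 dollars) = 0.67·0.39 + 0.33·0.00 = 0.2613.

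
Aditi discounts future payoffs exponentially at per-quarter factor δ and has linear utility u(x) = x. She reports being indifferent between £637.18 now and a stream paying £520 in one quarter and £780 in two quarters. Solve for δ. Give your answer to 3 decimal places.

Present value of the stream is 520·δ + 780·δ². Indifference gives 520δ + 780δ² = 637.18.
That is, 780δ² + 520δ − 637.18 = 0, a quadratic in δ.
δ = (−520 + √(520² + 4·780·637.18)) / (2·780) = (−520 + √2258401.60) / 1560 ≈ 0.630.

δ ≈ 0.630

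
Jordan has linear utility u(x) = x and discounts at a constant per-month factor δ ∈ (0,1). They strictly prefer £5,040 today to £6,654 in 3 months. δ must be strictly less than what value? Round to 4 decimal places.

Under u(x) = x this choice says 5040 > δ^3·6654.
Dividing by 6654: δ^3 < 0.75744. Both sides are positive, so the cube root keeps the direction.
δ < 0.75744^(1/3) = 0.9116.

δ < 0.9116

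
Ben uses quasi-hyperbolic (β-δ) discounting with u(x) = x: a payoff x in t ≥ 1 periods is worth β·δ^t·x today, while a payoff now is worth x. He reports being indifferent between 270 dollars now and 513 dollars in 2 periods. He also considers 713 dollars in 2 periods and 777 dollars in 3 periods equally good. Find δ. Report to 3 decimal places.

δ ≈ 0.918

Both payoffs in the second observation are in the future, so β drops out: δ^2·713 = δ^3·777 ⇒ δ = 713/777 = 0.91763.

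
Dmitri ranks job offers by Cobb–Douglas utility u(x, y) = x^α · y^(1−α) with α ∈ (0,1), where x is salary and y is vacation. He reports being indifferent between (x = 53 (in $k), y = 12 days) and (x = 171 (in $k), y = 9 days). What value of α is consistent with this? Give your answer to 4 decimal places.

Indifference: 53^α · 12^(1−α) = 171^α · 9^(1−α).
Taking logs: α·ln 53 + (1−α)·ln 12 = α·ln 171 + (1−α)·ln 9, i.e. α·-1.1713716 = (1−α)·-0.2876821.
So α/(1−α) = (-0.2876821)/(-1.1713716) = 0.2455942, and α = 0.2455942/1.2455942 ≈ 0.1972.

α ≈ 0.1972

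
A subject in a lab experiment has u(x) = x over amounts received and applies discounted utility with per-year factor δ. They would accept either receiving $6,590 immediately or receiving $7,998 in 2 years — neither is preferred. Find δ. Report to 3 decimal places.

δ ≈ 0.908

The payoff in 2 years is discounted by δ^2, so u(6590) = δ^2·u(7998) and δ^2 = u(6590)/u(7998).
With u(x) = x: δ^2 = 6590/7998 = 0.82396.
So δ = 0.82396^(1/2) ≈ 0.908.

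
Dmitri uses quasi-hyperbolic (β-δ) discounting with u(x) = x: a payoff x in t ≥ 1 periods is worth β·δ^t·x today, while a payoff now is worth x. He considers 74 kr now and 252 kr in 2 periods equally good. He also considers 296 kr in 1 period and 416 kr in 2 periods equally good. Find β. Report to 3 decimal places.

The second indifference involves only future payoffs, so β cancels: β·δ^1·296 = β·δ^2·416, giving δ = 296/416 = 0.71154.
The first indifference: 74 = β·δ^2·252, so β = 74/(δ^2·252) = 74/(0.50629·252) ≈ 0.580.

β ≈ 0.580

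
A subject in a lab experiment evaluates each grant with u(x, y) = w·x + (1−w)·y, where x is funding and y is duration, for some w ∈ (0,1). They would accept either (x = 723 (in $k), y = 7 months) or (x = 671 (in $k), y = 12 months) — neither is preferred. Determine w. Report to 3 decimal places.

w = 0.088

Indifference: w·723 + (1−w)·7 = w·671 + (1−w)·12.
w·(723−671) = (1−w)·(12−7), i.e. w·52 = (1−w)·5.
So w/(1−w) = 5/52 = 0.0962, giving w = 5/(52+5) = 0.088.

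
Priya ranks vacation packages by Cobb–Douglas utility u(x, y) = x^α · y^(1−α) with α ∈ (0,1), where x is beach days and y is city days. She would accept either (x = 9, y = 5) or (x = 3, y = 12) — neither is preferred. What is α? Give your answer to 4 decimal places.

Set the two utilities equal: 9^α·5^(1−α) = 3^α·12^(1−α).
Taking logs: α·ln 9 + (1−α)·ln 5 = α·ln 3 + (1−α)·ln 12, i.e. α·1.0986123 = (1−α)·0.8754687.
With A = 1.0986123 and B = 0.8754687: α·A = (1−α)·B, so α = B/(A+B) = 0.8754687/1.9740810 ≈ 0.4435.

α ≈ 0.4435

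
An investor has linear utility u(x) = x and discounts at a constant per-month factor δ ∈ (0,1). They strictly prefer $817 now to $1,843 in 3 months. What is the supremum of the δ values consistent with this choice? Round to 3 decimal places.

Comparing present values: 817 > δ^3·1843.
Dividing by 1843: δ^3 < 0.44330. Both sides are positive, so the cube root keeps the direction.
δ < 0.44330^(1/3) = 0.762.

δ < 0.762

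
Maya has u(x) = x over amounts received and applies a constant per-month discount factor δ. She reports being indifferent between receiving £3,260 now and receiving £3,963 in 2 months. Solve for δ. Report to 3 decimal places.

δ ≈ 0.907

The payoff in 2 months is discounted by δ^2, so u(3260) = δ^2·u(3963) and δ^2 = u(3260)/u(3963).
With u(x) = x: δ^2 = 3260/3963 = 0.82261.
Hence δ = (0.82261)^(1/2) = 0.90698.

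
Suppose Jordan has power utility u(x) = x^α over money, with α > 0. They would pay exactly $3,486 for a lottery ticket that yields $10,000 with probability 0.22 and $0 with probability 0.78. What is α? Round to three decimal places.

The lottery's expected utility is 0.22·u(10000) + 0.78·u(0) = 0.22·10000^α (since u(0) = 0 for α > 0).
Equating: 3486^α = 0.22·10000^α, i.e. 0.3486^α = 0.22.
Taking logs: α·ln(3486/10000) = ln(0.22), so α = -1.514128 / -1.053830 ≈ 1.437.

α ≈ 1.437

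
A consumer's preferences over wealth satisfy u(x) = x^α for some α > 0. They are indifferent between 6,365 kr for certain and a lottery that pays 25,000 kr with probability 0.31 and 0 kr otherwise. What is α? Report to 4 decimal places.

α ≈ 0.8561

The lottery's expected utility is 0.31·u(25000) + 0.69·u(0) = 0.31·25000^α (since u(0) = 0 for α > 0).
Equating: 6365^α = 0.31·25000^α, i.e. 0.2546^α = 0.31.
Take logs: α = ln 0.31 / ln(6365/25000) ≈ 0.856089.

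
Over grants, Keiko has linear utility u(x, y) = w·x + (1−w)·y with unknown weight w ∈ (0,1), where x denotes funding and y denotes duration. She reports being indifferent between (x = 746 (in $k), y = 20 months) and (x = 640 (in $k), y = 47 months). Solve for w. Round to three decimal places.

w = 0.203

u(746,20) = u(640,47) means w·746 + (1−w)·20 = w·640 + (1−w)·47.
Rearranging, 106·w − 27·(1−w) = 0.
So w/(1−w) = 27/106 = 0.2547, giving w = 27/(106+27) = 0.203.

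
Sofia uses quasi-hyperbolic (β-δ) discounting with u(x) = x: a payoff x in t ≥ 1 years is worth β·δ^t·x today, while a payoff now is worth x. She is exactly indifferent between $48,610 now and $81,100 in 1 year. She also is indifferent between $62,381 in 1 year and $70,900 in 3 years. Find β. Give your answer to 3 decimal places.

From the later pair, β·δ^1·62381 = β·δ^3·70900; dividing through, δ^2 = 62381/70900 = 0.87984, so δ = 0.93800.
Substituting δ into 48610 = β·δ·81100: β = 48610/(76071.837) ≈ 0.639.

β ≈ 0.639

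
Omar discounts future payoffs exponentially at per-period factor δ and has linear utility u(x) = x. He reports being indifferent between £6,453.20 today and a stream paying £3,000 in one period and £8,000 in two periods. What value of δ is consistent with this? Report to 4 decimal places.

Present value of the stream is 3000·δ + 8000·δ². Indifference gives 3000δ + 8000δ² = 6453.20.
That is, 8000δ² + 3000δ − 6453.20 = 0, a quadratic in δ.
By the quadratic formula (taking the positive root), δ = (−3000 + √215502400.00) / 16000 ≈ 0.7300.

δ ≈ 0.7300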